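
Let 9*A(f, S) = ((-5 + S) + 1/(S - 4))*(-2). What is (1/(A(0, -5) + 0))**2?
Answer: 6561/33124 ≈ 0.19807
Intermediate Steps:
A(f, S) = 10/9 - 2*S/9 - 2/(9*(-4 + S)) (A(f, S) = (((-5 + S) + 1/(S - 4))*(-2))/9 = (((-5 + S) + 1/(-4 + S))*(-2))/9 = ((-5 + S + 1/(-4 + S))*(-2))/9 = (10 - 2*S - 2/(-4 + S))/9 = 10/9 - 2*S/9 - 2/(9*(-4 + S)))
(1/(A(0, -5) + 0))**2 = (1/(2*(-21 - 1*(-5)**2 + 9*(-5))/(9*(-4 - 5)) + 0))**2 = (1/((2/9)*(-21 - 1*25 - 45)/(-9) + 0))**2 = (1/((2/9)*(-1/9)*(-21 - 25 - 45) + 0))**2 = (1/((2/9)*(-1/9)*(-91) + 0))**2 = (1/(182/81 + 0))**2 = (1/(182/81))**2 = (81/182)**2 = 6561/33124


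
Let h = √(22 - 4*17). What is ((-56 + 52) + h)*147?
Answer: -588 + 147*I*√46 ≈ -588.0 + 997.0*I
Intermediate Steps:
h = I*√46 (h = √(22 - 68) = √(-46) = I*√46 ≈ 6.7823*I)
((-56 + 52) + h)*147 = ((-56 + 52) + I*√46)*147 = (-4 + I*√46)*147 = -588 + 147*I*√46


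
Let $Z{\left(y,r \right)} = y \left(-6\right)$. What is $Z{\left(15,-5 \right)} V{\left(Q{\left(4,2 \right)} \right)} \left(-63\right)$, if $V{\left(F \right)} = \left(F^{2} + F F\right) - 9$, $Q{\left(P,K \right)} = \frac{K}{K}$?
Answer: $-39690$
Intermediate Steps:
$Q{\left(P,K \right)} = 1$
$Z{\left(y,r \right)} = - 6 y$
$V{\left(F \right)} = -9 + 2 F^{2}$ ($V{\left(F \right)} = \left(F^{2} + F^{2}\right) - 9 = 2 F^{2} - 9 = -9 + 2 F^{2}$)
$Z{\left(15,-5 \right)} V{\left(Q{\left(4,2 \right)} \right)} \left(-63\right) = \left(-6\right) 15 \left(-9 + 2 \cdot 1^{2}\right) \left(-63\right) = - 90 \left(-9 + 2 \cdot 1\right) \left(-63\right) = - 90 \left(-9 + 2\right) \left(-63\right) = \left(-90\right) \left(-7\right) \left(-63\right) = 630 \left(-63\right) = -39690$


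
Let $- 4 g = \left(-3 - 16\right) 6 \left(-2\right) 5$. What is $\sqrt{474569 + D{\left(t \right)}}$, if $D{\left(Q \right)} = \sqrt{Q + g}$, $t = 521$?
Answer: $\sqrt{474569 + 2 \sqrt{59}} \approx 688.9$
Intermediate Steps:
$g = -285$ ($g = - \frac{\left(-3 - 16\right) 6 \left(-2\right) 5}{4} = - \frac{\left(-19\right) \left(\left(-12\right) 5\right)}{4} = - \frac{\left(-19\right) \left(-60\right)}{4} = \left(- \frac{1}{4}\right) 1140 = -285$)
$D{\left(Q \right)} = \sqrt{-285 + Q}$ ($D{\left(Q \right)} = \sqrt{Q - 285} = \sqrt{-285 + Q}$)
$\sqrt{474569 + D{\left(t \right)}} = \sqrt{474569 + \sqrt{-285 + 521}} = \sqrt{474569 + \sqrt{236}} = \sqrt{474569 + 2 \sqrt{59}}$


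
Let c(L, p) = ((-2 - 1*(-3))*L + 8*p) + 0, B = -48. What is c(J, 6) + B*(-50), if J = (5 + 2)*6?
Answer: 2490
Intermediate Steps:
J = 42 (J = 7*6 = 42)
c(L, p) = L + 8*p (c(L, p) = ((-2 + 3)*L + 8*p) + 0 = (1*L + 8*p) + 0 = (L + 8*p) + 0 = L + 8*p)
c(J, 6) + B*(-50) = (42 + 8*6) - 48*(-50) = (42 + 48) + 2400 = 90 + 2400 = 2490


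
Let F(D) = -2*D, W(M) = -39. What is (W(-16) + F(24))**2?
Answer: 7569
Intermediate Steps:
(W(-16) + F(24))**2 = (-39 - 2*24)**2 = (-39 - 48)**2 = (-87)**2 = 7569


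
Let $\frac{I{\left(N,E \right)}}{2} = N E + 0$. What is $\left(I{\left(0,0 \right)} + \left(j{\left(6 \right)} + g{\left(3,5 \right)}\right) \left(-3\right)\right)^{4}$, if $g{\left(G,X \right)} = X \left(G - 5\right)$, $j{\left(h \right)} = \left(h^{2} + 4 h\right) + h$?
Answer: $796594176$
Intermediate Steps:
$j{\left(h \right)} = h^{2} + 5 h$
$g{\left(G,X \right)} = X \left(-5 + G\right)$
$I{\left(N,E \right)} = 2 E N$ ($I{\left(N,E \right)} = 2 \left(N E + 0\right) = 2 \left(E N + 0\right) = 2 E N$)
$\left(I{\left(0,0 \right)} + \left(j{\left(6 \right)} + g{\left(3,5 \right)}\right) \left(-3\right)\right)^{4} = \left(2 \cdot 0 \cdot 0 + \left(6 \left(5 + 6\right) + 5 \left(-5 + 3\right)\right) \left(-3\right)\right)^{4} = \left(0 + \left(6 \cdot 11 + 5 \left(-2\right)\right) \left(-3\right)\right)^{4} = \left(0 + \left(66 - 10\right) \left(-3\right)\right)^{4} = \left(0 + 56 \left(-3\right)\right)^{4} = \left(0 - 168\right)^{4} = \left(-168\right)^{4} = 796594176$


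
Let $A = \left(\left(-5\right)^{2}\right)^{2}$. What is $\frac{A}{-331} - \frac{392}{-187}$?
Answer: $\frac{12877}{61897} \approx 0.20804$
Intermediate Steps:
$A = 625$ ($A = 25^{2} = 625$)
$\frac{A}{-331} - \frac{392}{-187} = \frac{625}{-331} - \frac{392}{-187} = 625 \left(- \frac{1}{331}\right) - - \frac{392}{187} = - \frac{625}{331} + \frac{392}{187} = \frac{12877}{61897}$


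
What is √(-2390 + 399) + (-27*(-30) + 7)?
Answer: 817 + I*√1991 ≈ 817.0 + 44.621*I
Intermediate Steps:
√(-2390 + 399) + (-27*(-30) + 7) = √(-1991) + (810 + 7) = I*√1991 + 817 = 817 + I*√1991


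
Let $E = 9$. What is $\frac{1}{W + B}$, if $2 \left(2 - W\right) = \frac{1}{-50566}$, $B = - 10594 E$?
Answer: $- \frac{101132}{9642329407} \approx -1.0488 \cdot 10^{-5}$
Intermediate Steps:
$B = -95346$ ($B = \left(-10594\right) 9 = -95346$)
$W = \frac{202265}{101132}$ ($W = 2 - \frac{1}{2 \left(-50566\right)} = 2 - - \frac{1}{101132} = 2 + \frac{1}{101132} = \frac{202265}{101132} \approx 2.0$)
$\frac{1}{W + B} = \frac{1}{\frac{202265}{101132} - 95346} = \frac{1}{- \frac{9642329407}{101132}} = - \frac{101132}{9642329407}$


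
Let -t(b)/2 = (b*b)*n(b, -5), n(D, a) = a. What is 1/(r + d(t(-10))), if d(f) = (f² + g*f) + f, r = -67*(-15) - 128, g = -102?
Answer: 1/899877 ≈ 1.1113e-6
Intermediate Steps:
r = 877 (r = 1005 - 128 = 877)
t(b) = 10*b² (t(b) = -2*b*b*(-5) = -2*b²*(-5) = -(-10)*b² = 10*b²)
d(f) = f² - 101*f (d(f) = (f² - 102*f) + f = f² - 101*f)
1/(r + d(t(-10))) = 1/(877 + (10*(-10)²)*(-101 + 10*(-10)²)) = 1/(877 + (10*100)*(-101 + 10*100)) = 1/(877 + 1000*(-101 + 1000)) = 1/(877 + 1000*899) = 1/(877 + 899000) = 1/899877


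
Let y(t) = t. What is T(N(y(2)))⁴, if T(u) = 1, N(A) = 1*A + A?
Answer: 1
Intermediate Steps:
N(A) = 2*A (N(A) = A + A = 2*A)
T(N(y(2)))⁴ = 1⁴ = 1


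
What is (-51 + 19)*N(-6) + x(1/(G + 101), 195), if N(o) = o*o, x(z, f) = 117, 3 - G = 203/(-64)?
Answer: -1035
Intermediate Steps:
G = 395/64 (G = 3 - 203/(-64) = 3 - 203*(-1)/64 = 3 - 1*(-203/64) = 3 + 203/64 = 395/64 ≈ 6.1719)
N(o) = o**2
(-51 + 19)*N(-6) + x(1/(G + 101), 195) = (-51 + 19)*(-6)**2 + 117 = -32*36 + 117 = -1152 + 117 = -1035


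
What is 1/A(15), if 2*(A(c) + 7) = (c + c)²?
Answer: 1/443 ≈ 0.0022573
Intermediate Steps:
A(c) = -7 + 2*c² (A(c) = -7 + (c + c)²/2 = -7 + (2*c)²/2 = -7 + (4*c²)/2 = -7 + 2*c²)
1/A(15) = 1/(-7 + 2*15²) = 1/(-7 + 2*225) = 1/(-7 + 450) = 1/443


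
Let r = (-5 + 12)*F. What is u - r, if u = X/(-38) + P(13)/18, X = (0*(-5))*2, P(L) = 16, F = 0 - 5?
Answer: 323/9 ≈ 35.889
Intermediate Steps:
F = -5
X = 0 (X = 0*2 = 0)
u = 8/9 (u = 0/(-38) + 16/18 = 0*(-1/38) + 16*(1/18) = 0 + 8/9 = 8/9 ≈ 0.88889)
r = -35 (r = (-5 + 12)*(-5) = 7*(-5) = -35)
u - r = 8/9 - 1*(-35) = 8/9 + 35 = 323/9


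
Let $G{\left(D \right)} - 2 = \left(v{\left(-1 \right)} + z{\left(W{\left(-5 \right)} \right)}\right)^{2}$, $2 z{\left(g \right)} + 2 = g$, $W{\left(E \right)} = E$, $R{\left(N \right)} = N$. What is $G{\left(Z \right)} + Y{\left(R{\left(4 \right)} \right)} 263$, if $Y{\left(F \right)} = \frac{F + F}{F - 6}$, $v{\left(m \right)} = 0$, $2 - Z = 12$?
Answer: $- \frac{4151}{4} \approx -1037.8$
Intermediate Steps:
$Z = -10$ ($Z = 2 - 12 = -10$)
$z{\left(g \right)} = -1 + \frac{g}{2}$
$Y{\left(F \right)} = \frac{2 F}{-6 + F}$
$G{\left(D \right)} = \frac{57}{4}$ ($G{\left(D \right)} = 2 + \left(0 + \left(-1 + \frac{1}{2} \left(-5\right)\right)\right)^{2} = 2 + \left(0 - \frac{7}{2}\right)^{2} = 2 + \left(- \frac{7}{2}\right)^{2} = 2 + \frac{49}{4} = \frac{57}{4}$)
$G{\left(Z \right)} + Y{\left(R{\left(4 \right)} \right)} 263 = \frac{57}{4} + 2 \cdot 4 \frac{1}{-6 + 4} \cdot 263 = \frac{57}{4} + 2 \cdot 4 \frac{1}{-2} \cdot 263 = \frac{57}{4} + 2 \cdot 4 \left(- \frac{1}{2}\right) 263 = \frac{57}{4} - 1052 = - \frac{4151}{4}$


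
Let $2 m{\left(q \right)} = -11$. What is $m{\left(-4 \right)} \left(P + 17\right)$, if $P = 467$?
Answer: $-2662$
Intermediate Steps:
$m{\left(q \right)} = - \frac{11}{2}$ ($m{\left(q \right)} = \frac{1}{2} \left(-11\right) = - \frac{11}{2}$)
$m{\left(-4 \right)} \left(P + 17\right) = - \frac{11 \left(467 + 17\right)}{2} = \left(- \frac{11}{2}\right) 484 = -2662$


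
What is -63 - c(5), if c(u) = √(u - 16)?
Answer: -63 - I*√11 ≈ -63.0 - 3.3166*I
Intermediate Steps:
c(u) = √(-16 + u)
-63 - c(5) = -63 - √(-16 + 5) = -63 - √(-11) = -63 - I*√11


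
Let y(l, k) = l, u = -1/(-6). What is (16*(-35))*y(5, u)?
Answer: -2800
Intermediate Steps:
u = 1/6 (u = -1*(-1/6) = 1/6 ≈ 0.16667)
(16*(-35))*y(5, u) = (16*(-35))*5 = -560*5 = -2800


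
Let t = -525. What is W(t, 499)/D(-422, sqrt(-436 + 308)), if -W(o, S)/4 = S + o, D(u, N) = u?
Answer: -52/211 ≈ -0.24645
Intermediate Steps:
W(o, S) = -4*S - 4*o (W(o, S) = -4*(S + o) = -4*S - 4*o)
W(t, 499)/D(-422, sqrt(-436 + 308)) = (-4*499 - 4*(-525))/(-422) = (-1996 + 2100)*(-1/422) = 104*(-1/422) = -52/211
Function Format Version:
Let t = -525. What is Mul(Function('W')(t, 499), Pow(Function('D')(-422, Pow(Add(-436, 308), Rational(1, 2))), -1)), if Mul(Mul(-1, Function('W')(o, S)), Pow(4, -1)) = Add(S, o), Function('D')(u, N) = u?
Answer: Rational(-52, 211) ≈ -0.24645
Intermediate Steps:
Function('W')(o, S) = Add(Mul(-4, S), Mul(-4, o)) (Function('W')(o, S) = Mul(-4, Add(S, o)) = Add(Mul(-4, S), Mul(-4, o)))
Mul(Function('W')(t, 499), Pow(Function('D')(-422, Pow(Add(-436, 308), Rational(1, 2))), -1)) = Mul(Add(Mul(-4, 499), Mul(-4, -525)), Pow(-422, -1)) = Mul(Add(-1996, 2100), Rational(-1, 422)) = Mul(104, Rational(-1, 422)) = Rational(-52, 211)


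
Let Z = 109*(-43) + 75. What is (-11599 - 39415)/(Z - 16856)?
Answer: 25507/10734 ≈ 2.3763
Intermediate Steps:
Z = -4612 (Z = -4687 + 75 = -4612)
(-11599 - 39415)/(Z - 16856) = (-11599 - 39415)/(-4612 - 16856) = -51014/(-21468) = -51014*(-1/21468) = 25507/10734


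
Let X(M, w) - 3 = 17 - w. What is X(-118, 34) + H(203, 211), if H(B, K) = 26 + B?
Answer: 215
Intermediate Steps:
X(M, w) = 20 - w (X(M, w) = 3 + (17 - w) = 20 - w)
X(-118, 34) + H(203, 211) = (20 - 1*34) + (26 + 203) = (20 - 34) + 229 = -14 + 229 = 215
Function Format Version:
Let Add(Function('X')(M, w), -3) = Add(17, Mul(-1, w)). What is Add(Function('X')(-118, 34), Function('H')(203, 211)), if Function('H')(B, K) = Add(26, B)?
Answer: 215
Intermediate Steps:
Function('X')(M, w) = Add(20, Mul(-1, w)) (Function('X')(M, w) = Add(3, Add(17, Mul(-1, w))) = Add(20, Mul(-1, w)))
Add(Function('X')(-118, 34), Function('H')(203, 211)) = Add(Add(20, Mul(-1, 34)), Add(26, 203)) = Add(Add(20, -34), 229) = Add(-14, 229) = 215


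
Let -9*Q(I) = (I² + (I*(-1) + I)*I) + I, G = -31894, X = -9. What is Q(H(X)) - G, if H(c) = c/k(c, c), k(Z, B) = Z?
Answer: 287044/9 ≈ 31894.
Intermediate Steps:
H(c) = 1 (H(c) = c/c = 1)
Q(I) = -I/9 - I²/9 (Q(I) = -((I² + (I*(-1) + I)*I) + I)/9 = -((I² + (-I + I)*I) + I)/9 = -((I² + 0*I) + I)/9 = -((I² + 0) + I)/9 = -(I² + I)/9 = -(I + I²)/9 = -I/9 - I²/9)
Q(H(X)) - G = -⅑*1*(1 + 1) - 1*(-31894) = -⅑*1*2 + 31894 = -2/9 + 31894 = 287044/9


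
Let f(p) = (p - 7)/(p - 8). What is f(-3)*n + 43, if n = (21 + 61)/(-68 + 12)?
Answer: 6417/154 ≈ 41.669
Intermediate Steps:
f(p) = (-7 + p)/(-8 + p)
n = -41/28 (n = 82/(-56) = 82*(-1/56) = -41/28 ≈ -1.4643)
f(-3)*n + 43 = ((-7 - 3)/(-8 - 3))*(-41/28) + 43 = (-10/(-11))*(-41/28) + 43 = -1/11*(-10)*(-41/28) + 43 = (10/11)*(-41/28) + 43 = -205/154 + 43 = 6417/154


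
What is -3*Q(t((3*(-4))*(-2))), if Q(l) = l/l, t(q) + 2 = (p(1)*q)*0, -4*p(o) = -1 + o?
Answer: -3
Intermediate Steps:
p(o) = ¼ - o/4 (p(o) = -(-1 + o)/4 = ¼ - o/4)
t(q) = -2 (t(q) = -2 + ((¼ - ¼*1)*q)*0 = -2 + ((¼ - ¼)*q)*0 = -2 + (0*q)*0 = -2 + 0*0 = -2 + 0 = -2)
Q(l) = 1
-3*Q(t((3*(-4))*(-2))) = -3*1 = -3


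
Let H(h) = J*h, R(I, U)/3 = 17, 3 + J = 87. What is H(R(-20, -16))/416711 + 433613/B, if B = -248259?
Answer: -179627765287/103452256149 ≈ -1.7363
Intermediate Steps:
J = 84 (J = -3 + 87 = 84)
R(I, U) = 51 (R(I, U) = 3*17 = 51)
H(h) = 84*h
H(R(-20, -16))/416711 + 433613/B = (84*51)/416711 + 433613/(-248259) = 4284*(1/416711) + 433613*(-1/248259) = 4284/416711 - 433613/248259 = -179627765287/103452256149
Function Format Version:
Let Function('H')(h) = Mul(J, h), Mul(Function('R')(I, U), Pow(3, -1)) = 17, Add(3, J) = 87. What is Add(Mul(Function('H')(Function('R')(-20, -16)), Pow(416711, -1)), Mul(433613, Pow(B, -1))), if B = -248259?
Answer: Rational(-179627765287, 103452256149) ≈ -1.7363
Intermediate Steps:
J = 84 (J = Add(-3, 87) = 84)
Function('R')(I, U) = 51 (Function('R')(I, U) = Mul(3, 17) = 51)
Function('H')(h) = Mul(84, h)
Add(Mul(Function('H')(Function('R')(-20, -16)), Pow(416711, -1)), Mul(433613, Pow(B, -1))) = Add(Mul(Mul(84, 51), Pow(416711, -1)), Mul(433613, Pow(-248259, -1))) = Add(Mul(4284, Rational(1, 416711)), Mul(433613, Rational(-1, 248259))) = Add(Rational(4284, 416711), Rational(-433613, 248259)) = Rational(-179627765287, 103452256149)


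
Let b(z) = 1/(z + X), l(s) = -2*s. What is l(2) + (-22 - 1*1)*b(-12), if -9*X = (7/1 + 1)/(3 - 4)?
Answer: -193/100 ≈ -1.9300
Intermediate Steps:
X = 8/9 (X = -(7/1 + 1)/(9*(3 - 4)) = -(7*1 + 1)/(9*(-1)) = -(7 + 1)*(-1)/9 = -8*(-1)/9 = -⅑*(-8) = 8/9 ≈ 0.88889)
b(z) = 1/(8/9 + z) (b(z) = 1/(z + 8/9) = 1/(8/9 + z))
l(2) + (-22 - 1*1)*b(-12) = -2*2 + (-22 - 1*1)*(9/(8 + 9*(-12))) = -4 + (-22 - 1)*(9/(8 - 108)) = -4 - 207/(-100) = -4 - 207*(-1)/100 = -4 - 23*(-9/100) = -4 + 207/100 = -193/100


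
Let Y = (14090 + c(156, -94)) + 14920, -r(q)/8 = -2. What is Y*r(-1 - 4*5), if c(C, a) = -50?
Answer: 463360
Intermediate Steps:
r(q) = 16 (r(q) = -8*(-2) = 16)
Y = 28960 (Y = (14090 - 50) + 14920 = 14040 + 14920 = 28960)
Y*r(-1 - 4*5) = 28960*16 = 463360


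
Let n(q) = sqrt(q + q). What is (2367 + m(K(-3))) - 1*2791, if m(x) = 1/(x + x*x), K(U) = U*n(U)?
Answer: -23321/55 + I*sqrt(6)/990 ≈ -424.02 + 0.0024742*I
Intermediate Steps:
n(q) = sqrt(2)*sqrt(q) (n(q) = sqrt(2*q) = sqrt(2)*sqrt(q))
K(U) = sqrt(2)*U**(3/2) (K(U) = U*(sqrt(2)*sqrt(U)) = sqrt(2)*U**(3/2))
m(x) = 1/(x + x**2)
(2367 + m(K(-3))) - 1*2791 = (2367 + 1/(((sqrt(2)*(-3)**(3/2)))*(1 + sqrt(2)*(-3)**(3/2)))) - 1*2791 = (2367 + 1/(((sqrt(2)*(-3*I*sqrt(3))))*(1 + sqrt(2)*(-3*I*sqrt(3))))) - 2791 = (2367 + 1/(((-3*I*sqrt(6)))*(1 - 3*I*sqrt(6)))) - 2791 = (2367 + (I*sqrt(6)/18)/(1 - 3*I*sqrt(6))) - 2791 = (2367 + I*sqrt(6)/(18*(1 - 3*I*sqrt(6)))) - 2791 = -424 + I*sqrt(6)/(18*(1 - 3*I*sqrt(6)))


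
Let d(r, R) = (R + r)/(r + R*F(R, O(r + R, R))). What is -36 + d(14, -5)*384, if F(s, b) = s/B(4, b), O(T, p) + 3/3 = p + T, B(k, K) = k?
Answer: 404/3 ≈ 134.67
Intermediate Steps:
O(T, p) = -1 + T + p (O(T, p) = -1 + (p + T) = -1 + (T + p) = -1 + T + p)
F(s, b) = s/4
d(r, R) = (R + r)/(r + R²/4) (d(r, R) = (R + r)/(r + R*(R/4)) = (R + r)/(r + R²/4))
-36 + d(14, -5)*384 = -36 + (4*(-5 + 14)/((-5)² + 4*14))*384 = -36 + (4*9/(25 + 56))*384 = -36 + (4*9/81)*384 = -36 + (4*(1/81)*9)*384 = -36 + (4/9)*384 = -36 + 512/3 = 404/3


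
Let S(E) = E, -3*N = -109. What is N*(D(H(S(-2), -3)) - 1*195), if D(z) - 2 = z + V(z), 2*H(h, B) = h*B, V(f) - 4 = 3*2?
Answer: -6540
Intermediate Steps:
N = 109/3 (N = -⅓*(-109) = 109/3 ≈ 36.333)
V(f) = 10 (V(f) = 4 + 3*2 = 4 + 6 = 10)
H(h, B) = B*h/2 (H(h, B) = (h*B)/2 = (B*h)/2 = B*h/2)
D(z) = 12 + z (D(z) = 2 + (z + 10) = 2 + (10 + z) = 12 + z)
N*(D(H(S(-2), -3)) - 1*195) = 109*((12 + (½)*(-3)*(-2)) - 1*195)/3 = 109*((12 + 3) - 195)/3 = 109*(15 - 195)/3 = (109/3)*(-180) = -6540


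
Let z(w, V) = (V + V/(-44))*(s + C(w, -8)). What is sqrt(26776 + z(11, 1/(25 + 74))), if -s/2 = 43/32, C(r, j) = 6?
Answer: 5*sqrt(74647295)/264 ≈ 163.63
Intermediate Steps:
s = -43/16 (s = -86/32 = -2*43/32 = -43/16 ≈ -2.6875)
z(w, V) = 2279*V/704 (z(w, V) = (V + V/(-44))*(-43/16 + 6) = (V + V*(-1/44))*(53/16) = (V - V/44)*(53/16) = (43*V/44)*(53/16) = 2279*V/704)
sqrt(26776 + z(11, 1/(25 + 74))) = sqrt(26776 + 2279/(704*(25 + 74))) = sqrt(26776 + (2279/704)/99) = sqrt(26776 + (2279/704)*(1/99)) = sqrt(26776 + 2279/69696) = sqrt(1866182375/69696) = 5*sqrt(74647295)/264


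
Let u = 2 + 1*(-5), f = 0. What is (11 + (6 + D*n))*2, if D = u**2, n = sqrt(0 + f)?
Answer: 34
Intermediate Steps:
n = 0 (n = sqrt(0 + 0) = sqrt(0) = 0)
u = -3 (u = 2 - 5 = -3)
D = 9 (D = (-3)**2 = 9)
(11 + (6 + D*n))*2 = (11 + (6 + 9*0))*2 = (11 + (6 + 0))*2 = (11 + 6)*2 = 17*2 = 34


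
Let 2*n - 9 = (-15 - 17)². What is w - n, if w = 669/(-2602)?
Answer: -672301/1301 ≈ -516.76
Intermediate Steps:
n = 1033/2 (n = 9/2 + (-15 - 17)²/2 = 9/2 + (½)*(-32)² = 9/2 + (½)*1024 = 9/2 + 512 = 1033/2 ≈ 516.50)
w = -669/2602 (w = 669*(-1/2602) = -669/2602 ≈ -0.25711)
w - n = -669/2602 - 1*1033/2 = -669/2602 - 1033/2 = -672301/1301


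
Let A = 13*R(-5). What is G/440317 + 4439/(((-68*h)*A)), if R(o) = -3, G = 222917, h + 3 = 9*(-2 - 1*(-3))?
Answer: 323624851/412136712 ≈ 0.78524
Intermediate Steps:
h = 6 (h = -3 + 9*(-2 - 1*(-3)) = -3 + 9*(-2 + 3) = -3 + 9*1 = -3 + 9 = 6)
A = -39 (A = 13*(-3) = -39)
G/440317 + 4439/(((-68*h)*A)) = 222917/440317 + 4439/((-68*6*(-39))) = 222917*(1/440317) + 4439/((-408*(-39))) = 222917/440317 + 4439/15912 = 323624851/412136712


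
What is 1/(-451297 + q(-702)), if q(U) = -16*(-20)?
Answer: -1/450977 ≈ -2.2174e-6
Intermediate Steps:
q(U) = 320
1/(-451297 + q(-702)) = 1/(-451297 + 320) = 1/(-450977) = -1/450977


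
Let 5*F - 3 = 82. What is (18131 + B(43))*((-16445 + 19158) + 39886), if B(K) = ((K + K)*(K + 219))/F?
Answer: 14090002641/17 ≈ 8.2882e+8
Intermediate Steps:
F = 17 (F = 3/5 + (1/5)*82 = 3/5 + 82/5 = 17)
B(K) = 2*K*(219 + K)/17 (B(K) = ((K + K)*(K + 219))/17 = ((2*K)*(219 + K))*(1/17) = (2*K*(219 + K))*(1/17) = 2*K*(219 + K)/17)
(18131 + B(43))*((-16445 + 19158) + 39886) = (18131 + (2/17)*43*(219 + 43))*((-16445 + 19158) + 39886) = (18131 + (2/17)*43*262)*(2713 + 39886) = (18131 + 22532/17)*42599 = (330759/17)*42599 = 14090002641/17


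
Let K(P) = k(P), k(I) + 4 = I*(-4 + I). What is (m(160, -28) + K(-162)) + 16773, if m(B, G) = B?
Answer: 43821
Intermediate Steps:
k(I) = -4 + I*(-4 + I)
K(P) = -4 + P² - 4*P
(m(160, -28) + K(-162)) + 16773 = (160 + (-4 + (-162)² - 4*(-162))) + 16773 = (160 + (-4 + 26244 + 648)) + 16773 = (160 + 26888) + 16773 = 27048 + 16773 = 43821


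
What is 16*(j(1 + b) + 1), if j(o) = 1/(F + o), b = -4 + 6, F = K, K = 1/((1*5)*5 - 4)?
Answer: 85/4 ≈ 21.250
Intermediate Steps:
K = 1/21 (K = 1/(5*5 - 4) = 1/(25 - 4) = 1/21 ≈ 0.047619)
F = 1/21 ≈ 0.047619
b = 2
j(o) = 1/(1/21 + o)
16*(j(1 + b) + 1) = 16*(21/(1 + 21*(1 + 2)) + 1) = 16*(21/(1 + 21*3) + 1) = 16*(21/(1 + 63) + 1) = 16*(21/64 + 1) = 16*(85/64) = 85/4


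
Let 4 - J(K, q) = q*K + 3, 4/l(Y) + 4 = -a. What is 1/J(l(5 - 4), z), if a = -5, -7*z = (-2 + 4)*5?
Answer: 7/47 ≈ 0.14894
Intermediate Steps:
z = -10/7 (z = -(-2 + 4)*5/7 = -2*5/7 = -⅐*10 = -10/7 ≈ -1.4286)
l(Y) = 4 (l(Y) = 4/(-4 - 1*(-5)) = 4/(-4 + 5) = 4/1 = 4*1 = 4)
J(K, q) = 1 - K*q (J(K, q) = 4 - (q*K + 3) = 4 - (K*q + 3) = 4 - (3 + K*q) = 4 + (-3 - K*q) = 1 - K*q)
1/J(l(5 - 4), z) = 1/(1 - 1*4*(-10/7)) = 1/(1 + 40/7) = 1/(47/7) = 7/47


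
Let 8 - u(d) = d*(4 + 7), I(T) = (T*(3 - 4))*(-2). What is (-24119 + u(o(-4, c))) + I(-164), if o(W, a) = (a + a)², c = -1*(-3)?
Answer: -24835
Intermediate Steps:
I(T) = 2*T (I(T) = (T*(-1))*(-2) = -T*(-2) = 2*T)
c = 3
o(W, a) = 4*a² (o(W, a) = (2*a)² = 4*a²)
u(d) = 8 - 11*d (u(d) = 8 - d*(4 + 7) = 8 - d*11 = 8 - 11*d)
(-24119 + u(o(-4, c))) + I(-164) = (-24119 + (8 - 44*3²)) + 2*(-164) = (-24119 + (8 - 44*9)) - 328 = (-24119 + (8 - 11*36)) - 328 = (-24119 + (8 - 396)) - 328 = (-24119 - 388) - 328 = -24507 - 328 = -24835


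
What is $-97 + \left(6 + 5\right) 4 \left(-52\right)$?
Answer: $-2385$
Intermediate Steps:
$-97 + \left(6 + 5\right) 4 \left(-52\right) = -97 + 11 \cdot 4 \left(-52\right) = -97 + 44 \left(-52\right) = -97 - 2288 = -2385$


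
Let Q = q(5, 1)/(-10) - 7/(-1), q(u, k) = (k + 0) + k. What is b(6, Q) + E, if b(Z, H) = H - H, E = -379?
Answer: -379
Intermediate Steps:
q(u, k) = 2*k (q(u, k) = k + k = 2*k)
Q = 34/5 (Q = (2*1)/(-10) - 7/(-1) = 2*(-⅒) - 7*(-1) = -⅕ + 7 = 34/5 ≈ 6.8000)
b(Z, H) = 0
b(6, Q) + E = 0 - 379 = -379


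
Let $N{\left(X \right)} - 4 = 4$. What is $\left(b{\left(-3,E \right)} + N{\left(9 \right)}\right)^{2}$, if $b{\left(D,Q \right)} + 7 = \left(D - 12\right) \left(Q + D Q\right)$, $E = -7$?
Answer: $43681$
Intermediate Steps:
$N{\left(X \right)} = 8$ ($N{\left(X \right)} = 4 + 4 = 8$)
$b{\left(D,Q \right)} = -7 + \left(-12 + D\right) \left(Q + D Q\right)$ ($b{\left(D,Q \right)} = -7 + \left(D - 12\right) \left(Q + D Q\right) = -7 + \left(-12 + D\right) \left(Q + D Q\right)$)
$\left(b{\left(-3,E \right)} + N{\left(9 \right)}\right)^{2} = \left(\left(-7 - -84 - 7 \left(-3\right)^{2} - \left(-33\right) \left(-7\right)\right) + 8\right)^{2} = \left(\left(-7 + 84 - 63 - 231\right) + 8\right)^{2} = \left(-217 + 8\right)^{2} = \left(-209\right)^{2} = 43681$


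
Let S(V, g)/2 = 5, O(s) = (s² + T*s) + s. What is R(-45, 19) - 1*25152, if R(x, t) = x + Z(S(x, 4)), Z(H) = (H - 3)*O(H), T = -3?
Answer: -24637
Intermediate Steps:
O(s) = s² - 2*s (O(s) = (s² - 3*s) + s = s² - 2*s)
S(V, g) = 10 (S(V, g) = 2*5 = 10)
Z(H) = H*(-3 + H)*(-2 + H) (Z(H) = (H - 3)*(H*(-2 + H)) = (-3 + H)*(H*(-2 + H)) = H*(-3 + H)*(-2 + H))
R(x, t) = 560 + x (R(x, t) = x + 10*(-3 + 10)*(-2 + 10) = x + 10*7*8 = x + 560 = 560 + x)
R(-45, 19) - 1*25152 = (560 - 45) - 1*25152 = 515 - 25152 = -24637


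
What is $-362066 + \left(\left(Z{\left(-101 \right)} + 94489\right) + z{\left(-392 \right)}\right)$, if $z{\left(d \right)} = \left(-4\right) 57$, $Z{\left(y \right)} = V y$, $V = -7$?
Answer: $-267098$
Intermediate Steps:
$Z{\left(y \right)} = - 7 y$
$z{\left(d \right)} = -228$
$-362066 + \left(\left(Z{\left(-101 \right)} + 94489\right) + z{\left(-392 \right)}\right) = -362066 + \left(\left(\left(-7\right) \left(-101\right) + 94489\right) - 228\right) = -362066 + \left(\left(707 + 94489\right) - 228\right) = -362066 + \left(95196 - 228\right) = -362066 + 94968 = -267098$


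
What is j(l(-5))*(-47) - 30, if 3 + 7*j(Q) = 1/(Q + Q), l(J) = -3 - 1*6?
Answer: -1195/126 ≈ -9.4841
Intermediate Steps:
l(J) = -9 (l(J) = -3 - 6 = -9)
j(Q) = -3/7 + 1/(14*Q) (j(Q) = -3/7 + 1/(7*(Q + Q)) = -3/7 + 1/(7*((2*Q))) = -3/7 + (1/(2*Q))/7 = -3/7 + 1/(14*Q))
j(l(-5))*(-47) - 30 = ((1/14)*(1 - 6*(-9))/(-9))*(-47) - 30 = ((1/14)*(-1/9)*(1 + 54))*(-47) - 30 = ((1/14)*(-1/9)*55)*(-47) - 30 = -55/126*(-47) - 30 = 2585/126 - 30 = -1195/126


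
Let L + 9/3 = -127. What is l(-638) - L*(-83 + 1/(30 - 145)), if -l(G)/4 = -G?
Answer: -306892/23 ≈ -13343.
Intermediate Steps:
L = -130 (L = -3 - 127 = -130)
l(G) = 4*G (l(G) = -(-4)*G = 4*G)
l(-638) - L*(-83 + 1/(30 - 145)) = 4*(-638) - (-130)*(-83 + 1/(30 - 145)) = -2552 - (-130)*(-83 + 1/(-115)) = -2552 - (-130)*(-83 - 1/115) = -2552 - (-130)*(-9546)/115 = -2552 - 1*248196/23 = -2552 - 248196/23 = -306892/23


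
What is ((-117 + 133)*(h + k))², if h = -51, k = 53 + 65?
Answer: 1149184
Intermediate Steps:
k = 118
((-117 + 133)*(h + k))² = ((-117 + 133)*(-51 + 118))² = (16*67)² = 1072² = 1149184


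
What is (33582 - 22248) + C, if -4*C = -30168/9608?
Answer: 54452307/4804 ≈ 11335.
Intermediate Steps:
C = 3771/4804 (C = -(-7542)/9608 = -1/4*(-3771/1201) = 3771/4804 ≈ 0.78497)
(33582 - 22248) + C = (33582 - 22248) + 3771/4804 = 11334 + 3771/4804 = 54452307/4804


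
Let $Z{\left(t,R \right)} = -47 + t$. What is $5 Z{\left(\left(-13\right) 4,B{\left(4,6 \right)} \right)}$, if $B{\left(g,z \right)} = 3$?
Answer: $-495$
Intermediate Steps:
$5 Z{\left(\left(-13\right) 4,B{\left(4,6 \right)} \right)} = 5 \left(-47 - 52\right) = 5 \left(-99\right) = -495$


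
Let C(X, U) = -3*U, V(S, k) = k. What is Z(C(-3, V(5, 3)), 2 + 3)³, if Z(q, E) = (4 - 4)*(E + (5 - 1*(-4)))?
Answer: 0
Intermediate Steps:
Z(q, E) = 0 (Z(q, E) = 0*(E + (5 + 4)) = 0*(E + 9) = 0*(9 + E) = 0)
Z(C(-3, V(5, 3)), 2 + 3)³ = 0³ = 0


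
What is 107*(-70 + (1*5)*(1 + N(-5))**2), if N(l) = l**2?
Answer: 354170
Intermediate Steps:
107*(-70 + (1*5)*(1 + N(-5))**2) = 107*(-70 + (1*5)*(1 + (-5)**2)**2) = 107*(-70 + 5*(1 + 25)**2) = 107*(-70 + 5*26**2) = 107*(-70 + 5*676) = 107*(-70 + 3380) = 107*3310 = 354170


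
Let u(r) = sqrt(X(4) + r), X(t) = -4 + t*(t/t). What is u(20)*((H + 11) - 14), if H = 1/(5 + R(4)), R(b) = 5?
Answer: -29*sqrt(5)/5 ≈ -12.969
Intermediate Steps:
X(t) = -4 + t (X(t) = -4 + t*1 = -4 + t)
H = 1/10 (H = 1/(5 + 5) = 1/10 ≈ 0.10000)
u(r) = sqrt(r) (u(r) = sqrt((-4 + 4) + r) = sqrt(0 + r) = sqrt(r))
u(20)*((H + 11) - 14) = sqrt(20)*((1/10 + 11) - 14) = (2*sqrt(5))*(111/10 - 14) = (2*sqrt(5))*(-29/10) = -29*sqrt(5)/5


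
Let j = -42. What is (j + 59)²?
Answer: 289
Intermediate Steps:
(j + 59)² = (-42 + 59)² = 17² = 289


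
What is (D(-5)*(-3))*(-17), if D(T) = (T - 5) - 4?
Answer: -714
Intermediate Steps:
D(T) = -9 + T (D(T) = (-5 + T) - 4 = -9 + T)
(D(-5)*(-3))*(-17) = ((-9 - 5)*(-3))*(-17) = -14*(-3)*(-17) = 42*(-17) = -714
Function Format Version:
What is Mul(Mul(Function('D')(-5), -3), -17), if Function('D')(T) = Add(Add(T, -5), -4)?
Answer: -714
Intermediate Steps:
Function('D')(T) = Add(-9, T) (Function('D')(T) = Add(Add(-5, T), -4) = Add(-9, T))
Mul(Mul(Function('D')(-5), -3), -17) = Mul(Mul(Add(-9, -5), -3), -17) = Mul(Mul(-14, -3), -17) = Mul(42, -17) = -714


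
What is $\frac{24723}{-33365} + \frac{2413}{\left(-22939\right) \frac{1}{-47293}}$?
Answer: $\frac{3806980249388}{765359735} \approx 4974.1$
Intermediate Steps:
$\frac{24723}{-33365} + \frac{2413}{\left(-22939\right) \frac{1}{-47293}} = 24723 \left(- \frac{1}{33365}\right) + \frac{2413}{\left(-22939\right) \left(- \frac{1}{47293}\right)} = - \frac{24723}{33365} + \frac{2413}{\frac{22939}{47293}} = - \frac{24723}{33365} + 2413 \cdot \frac{47293}{22939} = - \frac{24723}{33365} + \frac{114118009}{22939} = \frac{3806980249388}{765359735}$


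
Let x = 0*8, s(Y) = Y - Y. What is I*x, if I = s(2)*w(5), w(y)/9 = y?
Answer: 0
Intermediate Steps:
w(y) = 9*y
s(Y) = 0
x = 0
I = 0 (I = 0*(9*5) = 0*45 = 0)
I*x = 0*0 = 0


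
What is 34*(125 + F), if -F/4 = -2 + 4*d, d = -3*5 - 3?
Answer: 14314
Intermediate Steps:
d = -18 (d = -15 - 3 = -18)
F = 296 (F = -4*(-2 + 4*(-18)) = -4*(-2 - 72) = -4*(-74) = 296)
34*(125 + F) = 34*(125 + 296) = 34*421 = 14314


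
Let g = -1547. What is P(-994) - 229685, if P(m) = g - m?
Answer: -230238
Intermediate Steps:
P(m) = -1547 - m
P(-994) - 229685 = (-1547 - 1*(-994)) - 229685 = (-1547 + 994) - 229685 = -553 - 229685 = -230238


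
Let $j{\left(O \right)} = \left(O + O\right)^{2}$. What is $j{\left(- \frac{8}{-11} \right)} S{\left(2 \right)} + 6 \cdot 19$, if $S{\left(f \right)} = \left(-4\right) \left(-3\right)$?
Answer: $\frac{16866}{121} \approx 139.39$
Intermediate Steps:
$S{\left(f \right)} = 12$
$j{\left(O \right)} = 4 O^{2}$ ($j{\left(O \right)} = \left(2 O\right)^{2} = 4 O^{2}$)
$j{\left(- \frac{8}{-11} \right)} S{\left(2 \right)} + 6 \cdot 19 = 4 \left(- \frac{8}{-11}\right)^{2} \cdot 12 + 6 \cdot 19 = 4 \left(\left(-8\right) \left(- \frac{1}{11}\right)\right)^{2} \cdot 12 + 114 = 4 \left(\frac{8}{11}\right)^{2} \cdot 12 + 114 = 4 \cdot \frac{64}{121} \cdot 12 + 114 = \frac{256}{121} \cdot 12 + 114 = \frac{3072}{121} + 114 = \frac{16866}{121}$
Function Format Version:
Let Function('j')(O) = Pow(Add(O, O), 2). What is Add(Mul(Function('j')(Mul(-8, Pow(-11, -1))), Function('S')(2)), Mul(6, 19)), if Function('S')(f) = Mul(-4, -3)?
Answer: Rational(16866, 121) ≈ 139.39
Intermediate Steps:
Function('S')(f) = 12
Function('j')(O) = Mul(4, Pow(O, 2)) (Function('j')(O) = Pow(Mul(2, O), 2) = Mul(4, Pow(O, 2)))
Add(Mul(Function('j')(Mul(-8, Pow(-11, -1))), Function('S')(2)), Mul(6, 19)) = Add(Mul(Mul(4, Pow(Mul(-8, Pow(-11, -1)), 2)), 12), Mul(6, 19)) = Add(Mul(Mul(4, Pow(Mul(-8, Rational(-1, 11)), 2)), 12), 114) = Add(Mul(Mul(4, Pow(Rational(8, 11), 2)), 12), 114) = Add(Mul(Mul(4, Rational(64, 121)), 12), 114) = Add(Mul(Rational(256, 121), 12), 114) = Add(Rational(3072, 121), 114) = Rational(16866, 121)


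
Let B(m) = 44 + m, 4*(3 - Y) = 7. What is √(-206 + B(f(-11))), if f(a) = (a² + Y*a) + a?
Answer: I*√263/2 ≈ 8.1086*I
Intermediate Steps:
Y = 5/4 (Y = 3 - ¼*7 = 3 - 7/4 = 5/4 ≈ 1.2500)
f(a) = a² + 9*a/4 (f(a) = (a² + 5*a/4) + a = a² + 9*a/4)
√(-206 + B(f(-11))) = √(-206 + (44 + (¼)*(-11)*(9 + 4*(-11)))) = √(-206 + (44 + (¼)*(-11)*(9 - 44))) = √(-206 + (44 + (¼)*(-11)*(-35))) = √(-206 + (44 + 385/4)) = √(-206 + 561/4) = √(-263/4) = I*√263/2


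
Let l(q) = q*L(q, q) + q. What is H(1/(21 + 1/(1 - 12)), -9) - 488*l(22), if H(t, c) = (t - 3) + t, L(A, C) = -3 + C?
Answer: -24693134/115 ≈ -2.1472e+5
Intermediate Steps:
l(q) = q + q*(-3 + q) (l(q) = q*(-3 + q) + q = q + q*(-3 + q))
H(t, c) = -3 + 2*t (H(t, c) = (-3 + t) + t = -3 + 2*t)
H(1/(21 + 1/(1 - 12)), -9) - 488*l(22) = (-3 + 2/(21 + 1/(1 - 12))) - 10736*(-2 + 22) = (-3 + 2/(21 + 1/(-11))) - 10736*20 = (-3 + 2/(21 - 1/11)) - 488*440 = (-3 + 2/(230/11)) - 214720 = (-3 + 2*(11/230)) - 214720 = (-3 + 11/115) - 214720 = -334/115 - 214720 = -24693134/115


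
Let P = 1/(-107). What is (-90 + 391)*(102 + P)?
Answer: 3284813/107 ≈ 30699.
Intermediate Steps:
P = -1/107 ≈ -0.0093458
(-90 + 391)*(102 + P) = (-90 + 391)*(102 - 1/107) = 301*(10913/107) = 3284813/107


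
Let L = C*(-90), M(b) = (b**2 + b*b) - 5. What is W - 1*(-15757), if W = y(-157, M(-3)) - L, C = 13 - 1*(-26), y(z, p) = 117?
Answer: 19384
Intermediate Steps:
M(b) = -5 + 2*b**2 (M(b) = (b**2 + b**2) - 5 = 2*b**2 - 5 = -5 + 2*b**2)
C = 39 (C = 13 + 26 = 39)
L = -3510 (L = 39*(-90) = -3510)
W = 3627 (W = 117 - 1*(-3510) = 117 + 3510 = 3627)
W - 1*(-15757) = 3627 - 1*(-15757) = 3627 + 15757 = 19384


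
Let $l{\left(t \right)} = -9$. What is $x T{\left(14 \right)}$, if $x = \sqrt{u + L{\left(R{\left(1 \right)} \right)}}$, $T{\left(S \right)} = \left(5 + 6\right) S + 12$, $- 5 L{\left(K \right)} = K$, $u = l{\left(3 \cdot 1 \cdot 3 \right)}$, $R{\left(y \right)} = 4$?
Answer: $\frac{1162 i \sqrt{5}}{5} \approx 519.66 i$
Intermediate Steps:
$u = -9$
$L{\left(K \right)} = - \frac{K}{5}$
$T{\left(S \right)} = 12 + 11 S$ ($T{\left(S \right)} = 11 S + 12 = 12 + 11 S$)
$x = \frac{7 i \sqrt{5}}{5}$ ($x = \sqrt{-9 - \frac{4}{5}} = \sqrt{- \frac{49}{5}} = \frac{7 i \sqrt{5}}{5} \approx 3.1305 i$)
$x T{\left(14 \right)} = \frac{7 i \sqrt{5}}{5} \left(12 + 11 \cdot 14\right) = \frac{7 i \sqrt{5}}{5} \left(12 + 154\right) = \frac{7 i \sqrt{5}}{5} \cdot 166 = \frac{1162 i \sqrt{5}}{5}$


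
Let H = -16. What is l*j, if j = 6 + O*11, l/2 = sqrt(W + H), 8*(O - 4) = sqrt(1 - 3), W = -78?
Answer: -11*sqrt(47)/2 + 100*I*sqrt(94) ≈ -37.706 + 969.54*I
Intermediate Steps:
O = 4 + I*sqrt(2)/8 (O = 4 + sqrt(1 - 3)/8 = 4 + sqrt(-2)/8 = 4 + (I*sqrt(2))/8 = 4 + I*sqrt(2)/8 ≈ 4.0 + 0.17678*I)
l = 2*I*sqrt(94) (l = 2*sqrt(-78 - 16) = 2*sqrt(-94) = 2*(I*sqrt(94)) = 2*I*sqrt(94) ≈ 19.391*I)
j = 50 + 11*I*sqrt(2)/8 (j = 6 + (4 + I*sqrt(2)/8)*11 = 6 + (44 + 11*I*sqrt(2)/8) = 50 + 11*I*sqrt(2)/8 ≈ 50.0 + 1.9445*I)
l*j = (2*I*sqrt(94))*(50 + 11*I*sqrt(2)/8) = 2*I*sqrt(94)*(50 + 11*I*sqrt(2)/8)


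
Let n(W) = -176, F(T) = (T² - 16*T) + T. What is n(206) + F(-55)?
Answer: 3674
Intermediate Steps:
F(T) = T² - 15*T
n(206) + F(-55) = -176 - 55*(-15 - 55) = -176 - 55*(-70) = -176 + 3850 = 3674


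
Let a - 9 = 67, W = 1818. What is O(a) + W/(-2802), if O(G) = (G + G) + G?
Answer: 106173/467 ≈ 227.35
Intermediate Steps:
a = 76 (a = 9 + 67 = 76)
O(G) = 3*G (O(G) = 2*G + G = 3*G)
O(a) + W/(-2802) = 3*76 + 1818/(-2802) = 228 + 1818*(-1/2802) = 228 - 303/467 = 106173/467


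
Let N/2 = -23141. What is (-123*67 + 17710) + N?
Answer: -36813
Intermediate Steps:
N = -46282 (N = 2*(-23141) = -46282)
(-123*67 + 17710) + N = (-123*67 + 17710) - 46282 = (-8241 + 17710) - 46282 = 9469 - 46282 = -36813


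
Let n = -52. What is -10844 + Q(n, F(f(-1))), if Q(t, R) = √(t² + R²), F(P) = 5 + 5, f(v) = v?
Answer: -10844 + 2*√701 ≈ -10791.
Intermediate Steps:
F(P) = 10
Q(t, R) = √(R² + t²)
-10844 + Q(n, F(f(-1))) = -10844 + √(10² + (-52)²) = -10844 + √(100 + 2704) = -10844 + √2804 = -10844 + 2*√701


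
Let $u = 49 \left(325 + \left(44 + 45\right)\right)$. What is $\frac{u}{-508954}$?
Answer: $- \frac{10143}{254477} \approx -0.039858$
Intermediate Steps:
$u = 20286$ ($u = 49 \left(325 + 89\right) = 49 \cdot 414 = 20286$)
$\frac{u}{-508954} = \frac{20286}{-508954} = 20286 \left(- \frac{1}{508954}\right) = - \frac{10143}{254477}$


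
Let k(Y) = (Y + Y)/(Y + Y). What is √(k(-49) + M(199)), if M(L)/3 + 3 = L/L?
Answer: I*√5 ≈ 2.2361*I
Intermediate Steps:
M(L) = -6 (M(L) = -9 + 3*(L/L) = -9 + 3*1 = -9 + 3 = -6)
k(Y) = 1 (k(Y) = (2*Y)/((2*Y)) = (2*Y)*(1/(2*Y)) = 1)
√(k(-49) + M(199)) = √(1 - 6) = √(-5) = I*√5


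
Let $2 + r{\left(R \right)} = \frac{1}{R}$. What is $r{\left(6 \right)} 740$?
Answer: $- \frac{4070}{3} \approx -1356.7$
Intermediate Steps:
$r{\left(R \right)} = -2 + \frac{1}{R}$
$r{\left(6 \right)} 740 = \left(-2 + \frac{1}{6}\right) 740 = \left(- \frac{11}{6}\right) 740 = - \frac{4070}{3}$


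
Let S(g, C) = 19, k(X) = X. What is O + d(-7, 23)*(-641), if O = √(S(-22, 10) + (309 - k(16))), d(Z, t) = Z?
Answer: 4487 + 2*√78 ≈ 4504.7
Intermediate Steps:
O = 2*√78 (O = √(19 + (309 - 1*16)) = √(19 + (309 - 16)) = √(19 + 293) = √312 = 2*√78 ≈ 17.664)
O + d(-7, 23)*(-641) = 2*√78 - 7*(-641) = 2*√78 + 4487 = 4487 + 2*√78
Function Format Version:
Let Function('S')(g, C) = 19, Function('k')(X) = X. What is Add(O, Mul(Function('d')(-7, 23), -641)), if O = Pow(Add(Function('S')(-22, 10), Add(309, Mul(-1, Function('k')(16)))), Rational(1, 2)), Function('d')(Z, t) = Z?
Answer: Add(4487, Mul(2, Pow(78, Rational(1, 2)))) ≈ 4504.7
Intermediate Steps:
O = Mul(2, Pow(78, Rational(1, 2))) (O = Pow(Add(19, Add(309, Mul(-1, 16))), Rational(1, 2)) = Pow(Add(19, Add(309, -16)), Rational(1, 2)) = Pow(Add(19, 293), Rational(1, 2)) = Pow(312, Rational(1, 2)) = Mul(2, Pow(78, Rational(1, 2))) ≈ 17.664)
Add(O, Mul(Function('d')(-7, 23), -641)) = Add(Mul(2, Pow(78, Rational(1, 2))), Mul(-7, -641)) = Add(Mul(2, Pow(78, Rational(1, 2))), 4487) = Add(4487, Mul(2, Pow(78, Rational(1, 2))))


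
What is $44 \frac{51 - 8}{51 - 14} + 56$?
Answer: $\frac{3964}{37} \approx 107.14$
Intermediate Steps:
$44 \frac{51 - 8}{51 - 14} + 56 = 44 \cdot \frac{43}{37} + 56 = \frac{1892}{37} + 56 = \frac{3964}{37}$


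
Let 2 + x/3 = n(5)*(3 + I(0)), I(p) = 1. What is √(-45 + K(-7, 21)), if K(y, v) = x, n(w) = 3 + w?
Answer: 3*√5 ≈ 6.7082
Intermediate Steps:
x = 90 (x = -6 + 3*((3 + 5)*(3 + 1)) = -6 + 3*(8*4) = -6 + 3*32 = -6 + 96 = 90)
K(y, v) = 90
√(-45 + K(-7, 21)) = √(-45 + 90) = √45 = 3*√5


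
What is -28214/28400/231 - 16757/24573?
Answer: -18437654237/26868118200 ≈ -0.68623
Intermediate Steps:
-28214/28400/231 - 16757/24573 = -28214*1/28400*(1/231) - 16757*1/24573 = -14107/14200*1/231 - 16757/24573 = -14107/3280200 - 16757/24573 = -18437654237/26868118200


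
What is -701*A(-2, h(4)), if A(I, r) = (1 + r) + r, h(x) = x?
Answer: -6309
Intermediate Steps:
A(I, r) = 1 + 2*r
-701*A(-2, h(4)) = -701*(1 + 2*4) = -701*(1 + 8) = -701*9 = -6309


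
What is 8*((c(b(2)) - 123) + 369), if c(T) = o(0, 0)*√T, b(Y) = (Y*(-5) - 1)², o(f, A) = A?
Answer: 1968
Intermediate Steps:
b(Y) = (-1 - 5*Y)² (b(Y) = (-5*Y - 1)² = (-1 - 5*Y)²)
c(T) = 0 (c(T) = 0*√T = 0)
8*((c(b(2)) - 123) + 369) = 8*((0 - 123) + 369) = 8*(-123 + 369) = 8*246 = 1968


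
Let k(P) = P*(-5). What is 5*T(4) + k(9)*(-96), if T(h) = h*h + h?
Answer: 4420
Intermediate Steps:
k(P) = -5*P
T(h) = h + h**2 (T(h) = h**2 + h = h + h**2)
5*T(4) + k(9)*(-96) = 5*(4*(1 + 4)) - 5*9*(-96) = 5*(4*5) - 45*(-96) = 5*20 + 4320 = 100 + 4320 = 4420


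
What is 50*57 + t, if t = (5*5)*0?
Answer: 2850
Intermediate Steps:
t = 0 (t = 25*0 = 0)
50*57 + t = 50*57 + 0 = 2850 + 0 = 2850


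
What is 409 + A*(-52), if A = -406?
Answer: 21521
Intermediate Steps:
409 + A*(-52) = 409 - 406*(-52) = 409 + 21112 = 21521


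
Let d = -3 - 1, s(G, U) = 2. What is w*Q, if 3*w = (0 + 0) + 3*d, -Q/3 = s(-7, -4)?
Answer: 24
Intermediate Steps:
Q = -6 (Q = -3*2 = -6)
d = -4
w = -4 (w = ((0 + 0) + 3*(-4))/3 = (0 - 12)/3 = (⅓)*(-12) = -4)
w*Q = -4*(-6) = 24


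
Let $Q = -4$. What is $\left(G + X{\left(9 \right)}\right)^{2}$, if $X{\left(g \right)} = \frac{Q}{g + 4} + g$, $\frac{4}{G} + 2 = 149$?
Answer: $\frac{277655569}{3651921} \approx 76.03$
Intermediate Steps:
$G = \frac{4}{147}$ ($G = \frac{4}{-2 + 149} = \frac{4}{147} \approx 0.027211$)
$X{\left(g \right)} = g - \frac{4}{4 + g}$ ($X{\left(g \right)} = \frac{1}{g + 4} \left(-4\right) + g = \frac{1}{4 + g} \left(-4\right) + g = - \frac{4}{4 + g} + g = g - \frac{4}{4 + g}$)
$\left(G + X{\left(9 \right)}\right)^{2} = \left(\frac{4}{147} + \frac{-4 + 9^{2} + 4 \cdot 9}{4 + 9}\right)^{2} = \left(\frac{4}{147} + \frac{-4 + 81 + 36}{13}\right)^{2} = \left(\frac{4}{147} + \frac{1}{13} \cdot 113\right)^{2} = \left(\frac{4}{147} + \frac{113}{13}\right)^{2} = \left(\frac{16663}{1911}\right)^{2} = \frac{277655569}{3651921}$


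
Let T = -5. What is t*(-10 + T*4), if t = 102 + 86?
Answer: -5640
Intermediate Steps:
t = 188
t*(-10 + T*4) = 188*(-10 - 5*4) = 188*(-10 - 20) = 188*(-30) = -5640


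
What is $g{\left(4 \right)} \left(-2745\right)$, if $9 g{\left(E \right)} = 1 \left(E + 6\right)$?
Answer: $-3050$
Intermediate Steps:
$g{\left(E \right)} = \frac{2}{3} + \frac{E}{9}$ ($g{\left(E \right)} = \frac{1 \left(E + 6\right)}{9} = \frac{1 \left(6 + E\right)}{9} = \frac{6 + E}{9} = \frac{2}{3} + \frac{E}{9}$)
$g{\left(4 \right)} \left(-2745\right) = \left(\frac{2}{3} + \frac{1}{9} \cdot 4\right) \left(-2745\right) = \left(\frac{2}{3} + \frac{4}{9}\right) \left(-2745\right) = \frac{10}{9} \left(-2745\right) = -3050$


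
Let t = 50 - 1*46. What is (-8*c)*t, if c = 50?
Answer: -1600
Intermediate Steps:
t = 4 (t = 50 - 46 = 4)
(-8*c)*t = -8*50*4 = -400*4 = -1600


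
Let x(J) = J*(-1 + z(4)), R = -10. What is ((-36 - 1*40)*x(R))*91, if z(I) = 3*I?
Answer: 760760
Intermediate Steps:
x(J) = 11*J (x(J) = J*(-1 + 3*4) = J*(-1 + 12) = J*11 = 11*J)
((-36 - 1*40)*x(R))*91 = ((-36 - 1*40)*(11*(-10)))*91 = ((-36 - 40)*(-110))*91 = -76*(-110)*91 = 8360*91 = 760760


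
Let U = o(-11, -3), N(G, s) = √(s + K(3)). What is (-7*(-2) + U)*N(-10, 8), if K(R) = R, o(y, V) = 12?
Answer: 26*√11 ≈ 86.232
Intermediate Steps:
N(G, s) = √(3 + s) (N(G, s) = √(s + 3) = √(3 + s))
U = 12
(-7*(-2) + U)*N(-10, 8) = (-7*(-2) + 12)*√(3 + 8) = (14 + 12)*√11 = 26*√11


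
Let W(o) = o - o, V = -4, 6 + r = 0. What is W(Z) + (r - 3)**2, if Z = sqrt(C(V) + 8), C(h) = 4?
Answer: 81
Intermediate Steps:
r = -6 (r = -6 + 0 = -6)
Z = 2*sqrt(3) (Z = sqrt(4 + 8) = sqrt(12) = 2*sqrt(3) ≈ 3.4641)
W(o) = 0
W(Z) + (r - 3)**2 = 0 + (-6 - 3)**2 = 0 + (-9)**2 = 0 + 81 = 81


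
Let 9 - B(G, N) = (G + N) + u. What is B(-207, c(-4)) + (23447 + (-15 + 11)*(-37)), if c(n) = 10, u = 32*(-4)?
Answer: 23929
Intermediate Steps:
u = -128
B(G, N) = 137 - G - N (B(G, N) = 9 - ((G + N) - 128) = 9 - (-128 + G + N) = 9 + (128 - G - N) = 137 - G - N)
B(-207, c(-4)) + (23447 + (-15 + 11)*(-37)) = (137 - 1*(-207) - 1*10) + (23447 + (-15 + 11)*(-37)) = (137 + 207 - 10) + (23447 - 4*(-37)) = 334 + (23447 + 148) = 334 + 23595 = 23929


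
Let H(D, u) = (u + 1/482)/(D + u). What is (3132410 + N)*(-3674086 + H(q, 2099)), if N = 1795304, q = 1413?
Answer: -15323793492932450185/846392 ≈ -1.8105e+13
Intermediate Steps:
H(D, u) = (1/482 + u)/(D + u) (H(D, u) = (u + 1/482)/(D + u) = (1/482 + u)/(D + u))
(3132410 + N)*(-3674086 + H(q, 2099)) = (3132410 + 1795304)*(-3674086 + (1/482 + 2099)/(1413 + 2099)) = 4927714*(-3674086 + (1011719/482)/3512) = 4927714*(-3674086 + (1/3512)*(1011719/482)) = 4927714*(-3674086 + 1011719/1692784) = 4927714*(-6219432983705/1692784) = -15323793492932450185/846392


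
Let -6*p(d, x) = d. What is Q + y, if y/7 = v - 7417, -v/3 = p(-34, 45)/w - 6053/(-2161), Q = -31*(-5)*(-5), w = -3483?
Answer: -397057726942/7526763 ≈ -52753.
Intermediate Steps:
p(d, x) = -d/6
Q = -775 (Q = 155*(-5) = -775)
v = -63211060/7526763 (v = -3*(-1/6*(-34)/(-3483) - 6053/(-2161)) = -3*((17/3)*(-1/3483) - 6053*(-1/2161)) = -3*(-17/10449 + 6053/2161) = -3*63211060/22580289 = -63211060/7526763 ≈ -8.3982)
y = -391224485617/7526763 (y = 7*(-63211060/7526763 - 7417) = 7*(-55889212231/7526763) = -391224485617/7526763 ≈ -51978.)
Q + y = -775 - 391224485617/7526763 = -397057726942/7526763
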